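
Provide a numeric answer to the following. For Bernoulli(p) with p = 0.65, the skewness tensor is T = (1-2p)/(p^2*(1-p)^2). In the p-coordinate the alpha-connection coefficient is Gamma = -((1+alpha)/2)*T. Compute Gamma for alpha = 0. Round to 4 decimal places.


Skewness (Amari-Chentsov) tensor: T = (1-2p)/(p^2*(1-p)^2).
p = 0.65, 1-2p = -0.3, p^2 = 0.4225, (1-p)^2 = 0.1225.
T = -0.3/(0.4225 * 0.1225) = -5.796401.
In the p-coordinate, Gamma^(alpha) = Gamma^(0) - (alpha/2)*T with Gamma^(0) = (1/2)*g'(p) = -T/2,
so Gamma^(alpha) = -((1+alpha)/2)*T.
alpha = 0, -(1+alpha)/2 = -0.5.
Gamma = -0.5 * -5.796401 = 2.8982

2.8982


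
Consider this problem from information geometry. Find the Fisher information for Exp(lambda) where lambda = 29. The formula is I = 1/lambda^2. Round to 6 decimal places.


Fisher information for exponential: I(lambda) = 1/lambda^2.
lambda = 29, lambda^2 = 841.
I = 1/841 = 0.001189

0.001189


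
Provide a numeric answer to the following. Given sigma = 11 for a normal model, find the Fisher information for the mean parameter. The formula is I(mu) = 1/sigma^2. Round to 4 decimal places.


The Fisher information for the mean of a normal distribution is I(mu) = 1/sigma^2.
sigma = 11, so sigma^2 = 121.
I(mu) = 1/121 = 0.0083

0.0083


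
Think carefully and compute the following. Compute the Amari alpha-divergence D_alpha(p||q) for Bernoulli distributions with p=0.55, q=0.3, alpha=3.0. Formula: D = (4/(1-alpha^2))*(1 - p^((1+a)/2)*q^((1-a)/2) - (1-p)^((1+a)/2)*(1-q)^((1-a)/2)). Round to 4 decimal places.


Amari alpha-divergence:
D = (4/(1-alpha^2))*(1 - p^((1+a)/2)*q^((1-a)/2) - (1-p)^((1+a)/2)*(1-q)^((1-a)/2)).
alpha = 3.0, p = 0.55, q = 0.3.
e1 = (1+alpha)/2 = 2.0, e2 = (1-alpha)/2 = -1.0.
t1 = p^e1 * q^e2 = 0.55^2.0 * 0.3^-1.0 = 1.008333.
t2 = (1-p)^e1 * (1-q)^e2 = 0.45^2.0 * 0.7^-1.0 = 0.289286.
4/(1-alpha^2) = -0.5.
D = -0.5*(1 - 1.008333 - 0.289286) = 0.1488

0.1488


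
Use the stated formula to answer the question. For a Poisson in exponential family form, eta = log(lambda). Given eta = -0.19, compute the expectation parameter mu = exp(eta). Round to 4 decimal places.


Expectation parameter for Poisson exponential family:
mu = exp(eta).
eta = -0.19.
mu = exp(-0.19) = 0.8270

0.8270


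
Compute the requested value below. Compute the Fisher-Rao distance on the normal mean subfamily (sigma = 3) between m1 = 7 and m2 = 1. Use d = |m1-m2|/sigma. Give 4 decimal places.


On the fixed-variance normal subfamily, geodesic distance = |m1-m2|/sigma.
|7 - 1| = 6.
sigma = 3.
d = 6/3 = 2.0000

2.0000


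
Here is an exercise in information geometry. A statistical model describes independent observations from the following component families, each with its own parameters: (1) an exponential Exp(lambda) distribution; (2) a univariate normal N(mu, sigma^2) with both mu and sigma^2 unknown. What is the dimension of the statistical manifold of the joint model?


The dimension of a statistical manifold equals the number of free
(independent) real parameters of the model. For a product of independent
blocks the parameter counts add.
- exponential (lambda): 1.
- normal (mu, sigma^2): 2.
Total = 1 + 2 = 3.
Dimension = 3

3


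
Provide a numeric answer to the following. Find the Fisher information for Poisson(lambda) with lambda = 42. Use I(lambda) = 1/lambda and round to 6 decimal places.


Fisher information for Poisson: I(lambda) = 1/lambda.
lambda = 42.
I(lambda) = 1/42 = 0.023810

0.023810


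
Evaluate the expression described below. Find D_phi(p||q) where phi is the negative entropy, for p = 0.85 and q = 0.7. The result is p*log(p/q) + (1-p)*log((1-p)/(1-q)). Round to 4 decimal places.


Bregman divergence with negative entropy generator:
D = p*log(p/q) + (1-p)*log((1-p)/(1-q)).
p = 0.85, q = 0.7.
p*log(p/q) = 0.85*log(0.85/0.7) = 0.165033.
(1-p)*log((1-p)/(1-q)) = 0.15*log(0.15/0.3) = -0.103972.
D = 0.165033 + -0.103972 = 0.0611

0.0611


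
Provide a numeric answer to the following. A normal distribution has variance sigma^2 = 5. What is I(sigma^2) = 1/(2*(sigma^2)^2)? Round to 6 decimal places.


Fisher information for variance: I(sigma^2) = 1/(2*sigma^4).
sigma^2 = 5, so sigma^4 = 25.
I = 1/(2*25) = 1/50 = 0.020000

0.020000


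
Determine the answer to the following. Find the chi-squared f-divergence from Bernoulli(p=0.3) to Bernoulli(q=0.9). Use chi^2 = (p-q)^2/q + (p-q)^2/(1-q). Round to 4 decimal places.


Chi-squared divergence between Bernoulli distributions:
chi^2 = (p-q)^2/q + (p-q)^2/(1-q).
p = 0.3, q = 0.9, p-q = -0.6.
(p-q)^2 = 0.36.
term1 = 0.36/0.9 = 0.4.
term2 = 0.36/0.1 = 3.6.
chi^2 = 0.4 + 3.6 = 4.0000

4.0000


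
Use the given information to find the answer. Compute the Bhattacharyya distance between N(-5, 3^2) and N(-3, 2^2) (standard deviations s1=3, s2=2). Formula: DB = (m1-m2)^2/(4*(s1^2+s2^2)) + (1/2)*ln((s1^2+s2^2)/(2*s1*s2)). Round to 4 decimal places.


Bhattacharyya distance between two Gaussians:
DB = (m1-m2)^2/(4*(s1^2+s2^2)) + (1/2)*ln((s1^2+s2^2)/(2*s1*s2)).
(m1-m2)^2 = (-2)^2 = 4.
s1^2+s2^2 = 9 + 4 = 13.
term1 = 4/52 = 0.076923.
term2 = 0.5*ln(13/12.0) = 0.040021.
DB = 0.076923 + 0.040021 = 0.1169

0.1169


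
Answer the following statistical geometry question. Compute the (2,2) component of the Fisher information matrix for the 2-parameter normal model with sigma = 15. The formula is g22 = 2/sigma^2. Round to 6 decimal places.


For the 2-parameter normal family, the Fisher metric has:
  g11 = 1/sigma^2, g22 = 2/sigma^2.
sigma = 15, sigma^2 = 225.
g22 = 0.008889

0.008889


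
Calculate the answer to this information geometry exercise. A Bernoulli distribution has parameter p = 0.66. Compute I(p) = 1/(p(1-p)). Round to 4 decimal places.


For Bernoulli(p), Fisher information is I(p) = 1/(p*(1-p)).
p = 0.66, 1-p = 0.34.
p*(1-p) = 0.2244.
I(p) = 1/0.2244 = 4.4563

4.4563


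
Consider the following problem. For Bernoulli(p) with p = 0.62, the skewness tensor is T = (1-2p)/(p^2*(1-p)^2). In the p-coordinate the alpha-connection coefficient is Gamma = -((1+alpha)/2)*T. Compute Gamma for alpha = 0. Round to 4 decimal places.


Skewness (Amari-Chentsov) tensor: T = (1-2p)/(p^2*(1-p)^2).
p = 0.62, 1-2p = -0.24, p^2 = 0.3844, (1-p)^2 = 0.1444.
T = -0.24/(0.3844 * 0.1444) = -4.323751.
In the p-coordinate, Gamma^(alpha) = Gamma^(0) - (alpha/2)*T with Gamma^(0) = (1/2)*g'(p) = -T/2,
so Gamma^(alpha) = -((1+alpha)/2)*T.
alpha = 0, -(1+alpha)/2 = -0.5.
Gamma = -0.5 * -4.323751 = 2.1619

2.1619


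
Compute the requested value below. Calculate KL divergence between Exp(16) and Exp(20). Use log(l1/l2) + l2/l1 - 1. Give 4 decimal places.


KL divergence for exponential family:
KL = log(l1/l2) + l2/l1 - 1.
log(16/20) = -0.223144.
20/16 = 1.25.
KL = -0.223144 + 1.25 - 1 = 0.0269

0.0269


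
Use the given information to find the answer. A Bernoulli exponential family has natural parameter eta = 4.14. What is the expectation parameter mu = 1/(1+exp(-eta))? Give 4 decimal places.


Dual coordinate (expectation parameter) for Bernoulli:
mu = 1/(1+exp(-eta)).
eta = 4.14.
exp(-eta) = exp(-4.14) = 0.015923.
mu = 1/(1+0.015923) = 0.9843

0.9843


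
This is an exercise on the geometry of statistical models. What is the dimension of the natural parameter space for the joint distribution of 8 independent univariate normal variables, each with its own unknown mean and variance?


Exponential family dimension calculation:
Each univariate normal has two natural parameters (mu/sigma^2 and -1/(2 sigma^2)).
With 8 independent components, dim = 2 * 8 = 16.

16


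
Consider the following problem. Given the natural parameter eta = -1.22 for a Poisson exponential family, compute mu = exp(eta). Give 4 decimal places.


Expectation parameter for Poisson exponential family:
mu = exp(eta).
eta = -1.22.
mu = exp(-1.22) = 0.2952

0.2952


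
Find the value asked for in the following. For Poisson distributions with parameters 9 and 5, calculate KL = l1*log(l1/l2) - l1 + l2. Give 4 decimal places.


KL divergence for Poisson:
KL = l1*log(l1/l2) - l1 + l2.
l1 = 9, l2 = 5.
log(9/5) = 0.587787.
l1*log(l1/l2) = 9 * 0.587787 = 5.29008.
KL = 5.29008 - 9 + 5 = 1.2901

1.2901


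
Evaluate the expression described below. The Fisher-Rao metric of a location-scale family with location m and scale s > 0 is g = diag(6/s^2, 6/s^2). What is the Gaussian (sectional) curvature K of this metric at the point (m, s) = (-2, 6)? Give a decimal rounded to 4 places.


The metric has the form g = (A dm^2 + B ds^2)/s^2 with A = 6, B = 6.
Substitute u = sqrt(A/B)*m: g = B*(du^2 + ds^2)/s^2, i.e. B times the
Poincare upper half-plane metric, which has constant Gaussian curvature -1.
Scaling a 2D metric by a constant c divides the Gaussian curvature by c,
so K = -1/B = -1/(6) = -0.1667 everywhere (the point (m, s) = (-2, 6) is irrelevant:
the curvature is constant).
The requested Gaussian curvature is K = -0.1667.

-0.1667


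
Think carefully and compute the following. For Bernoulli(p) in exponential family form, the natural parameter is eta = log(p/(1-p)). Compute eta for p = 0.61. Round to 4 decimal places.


Natural parameter for Bernoulli: eta = log(p/(1-p)).
p = 0.61, 1-p = 0.39.
p/(1-p) = 1.564103.
eta = log(1.564103) = 0.4473

0.4473


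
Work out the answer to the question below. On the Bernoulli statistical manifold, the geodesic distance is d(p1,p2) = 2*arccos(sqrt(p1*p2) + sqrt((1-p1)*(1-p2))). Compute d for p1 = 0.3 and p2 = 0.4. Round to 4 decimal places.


Geodesic distance on Bernoulli manifold:
d(p1,p2) = 2*arccos(sqrt(p1*p2) + sqrt((1-p1)*(1-p2))).
sqrt(p1*p2) = sqrt(0.3*0.4) = 0.34641.
sqrt((1-p1)*(1-p2)) = sqrt(0.7*0.6) = 0.648074.
arg = 0.34641 + 0.648074 = 0.994484.
d = 2*arccos(0.994484) = 0.2102

0.2102


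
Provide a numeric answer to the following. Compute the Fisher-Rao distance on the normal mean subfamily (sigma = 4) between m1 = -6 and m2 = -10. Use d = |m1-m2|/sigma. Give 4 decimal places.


On the fixed-variance normal subfamily, geodesic distance = |m1-m2|/sigma.
|-6 - -10| = 4.
sigma = 4.
d = 4/4 = 1.0000

1.0000


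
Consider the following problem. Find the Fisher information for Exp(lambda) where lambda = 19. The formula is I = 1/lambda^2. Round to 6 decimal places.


Fisher information for exponential: I(lambda) = 1/lambda^2.
lambda = 19, lambda^2 = 361.
I = 1/361 = 0.002770

0.002770


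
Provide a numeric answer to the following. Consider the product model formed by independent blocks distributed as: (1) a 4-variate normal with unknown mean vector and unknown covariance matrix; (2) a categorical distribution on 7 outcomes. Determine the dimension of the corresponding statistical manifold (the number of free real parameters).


The dimension of a statistical manifold equals the number of free
(independent) real parameters of the model. For a product of independent
blocks the parameter counts add.
- 4-variate normal: 4 (mean) + 4*5/2 = 10 (symmetric covariance) = 14.
- categorical on 7 outcomes (probabilities sum to 1): 7-1 = 6.
Total = 14 + 6 = 20.
Dimension = 20

20


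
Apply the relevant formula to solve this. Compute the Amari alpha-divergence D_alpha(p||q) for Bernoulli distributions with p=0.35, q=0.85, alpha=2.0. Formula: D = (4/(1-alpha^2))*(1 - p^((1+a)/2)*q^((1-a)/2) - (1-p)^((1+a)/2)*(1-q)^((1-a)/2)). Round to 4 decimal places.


Amari alpha-divergence:
D = (4/(1-alpha^2))*(1 - p^((1+a)/2)*q^((1-a)/2) - (1-p)^((1+a)/2)*(1-q)^((1-a)/2)).
alpha = 2.0, p = 0.35, q = 0.85.
e1 = (1+alpha)/2 = 1.5, e2 = (1-alpha)/2 = -0.5.
t1 = p^e1 * q^e2 = 0.35^1.5 * 0.85^-0.5 = 0.224591.
t2 = (1-p)^e1 * (1-q)^e2 = 0.65^1.5 * 0.15^-0.5 = 1.353083.
4/(1-alpha^2) = -1.333333.
D = -1.333333*(1 - 0.224591 - 1.353083) = 0.7702

0.7702


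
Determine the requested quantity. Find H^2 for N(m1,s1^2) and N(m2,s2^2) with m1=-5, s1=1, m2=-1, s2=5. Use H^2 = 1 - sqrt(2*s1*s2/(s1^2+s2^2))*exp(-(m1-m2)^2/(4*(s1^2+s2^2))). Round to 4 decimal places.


Squared Hellinger distance for Gaussians:
H^2 = 1 - sqrt(2*s1*s2/(s1^2+s2^2)) * exp(-(m1-m2)^2/(4*(s1^2+s2^2))).
s1^2 = 1, s2^2 = 25, s1^2+s2^2 = 26.
sqrt(2*1*5/(26)) = 0.620174.
(m1-m2)^2 = (-4)^2 = 16.
exp(-16/(4*26)) = exp(-0.153846) = 0.857404.
H^2 = 1 - 0.620174*0.857404 = 0.4683

0.4683


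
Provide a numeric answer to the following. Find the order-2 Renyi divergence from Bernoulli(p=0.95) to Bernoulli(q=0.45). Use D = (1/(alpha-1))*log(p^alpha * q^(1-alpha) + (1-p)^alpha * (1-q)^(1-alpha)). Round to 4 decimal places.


Renyi divergence of order alpha between Bernoulli distributions:
D = (1/(alpha-1))*log(p^alpha * q^(1-alpha) + (1-p)^alpha * (1-q)^(1-alpha)).
alpha = 2, p = 0.95, q = 0.45.
p^alpha * q^(1-alpha) = 0.95^2 * 0.45^-1 = 2.005556.
(1-p)^alpha * (1-q)^(1-alpha) = 0.05^2 * 0.55^-1 = 0.004545.
sum = 2.005556 + 0.004545 = 2.010101.
D = (1/1)*log(2.010101) = 0.6982

0.6982


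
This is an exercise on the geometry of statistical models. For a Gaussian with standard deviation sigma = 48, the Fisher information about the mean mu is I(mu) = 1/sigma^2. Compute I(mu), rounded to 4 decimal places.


The Fisher information for the mean of a normal distribution is I(mu) = 1/sigma^2.
sigma = 48, so sigma^2 = 2304.
I(mu) = 1/2304 = 0.0004

0.0004


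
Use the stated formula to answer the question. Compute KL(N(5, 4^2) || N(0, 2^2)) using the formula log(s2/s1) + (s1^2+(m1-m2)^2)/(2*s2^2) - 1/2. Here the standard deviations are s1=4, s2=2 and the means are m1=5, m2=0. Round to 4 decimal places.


KL divergence between normal distributions:
KL = log(s2/s1) + (s1^2 + (m1-m2)^2)/(2*s2^2) - 1/2.
log(2/4) = -0.693147.
(4^2 + (5-0)^2)/(2*2^2) = (16 + 25)/8 = 5.125.
KL = -0.693147 + 5.125 - 0.5 = 3.9319

3.9319


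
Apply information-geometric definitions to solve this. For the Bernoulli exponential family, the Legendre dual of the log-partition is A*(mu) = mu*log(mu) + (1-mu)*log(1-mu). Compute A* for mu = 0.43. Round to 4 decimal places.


Legendre transform for Bernoulli:
A*(mu) = mu*log(mu) + (1-mu)*log(1-mu).
mu = 0.43, 1-mu = 0.57.
mu*log(mu) = 0.43*log(0.43) = -0.362907.
(1-mu)*log(1-mu) = 0.57*log(0.57) = -0.320408.
A* = -0.362907 + -0.320408 = -0.6833

-0.6833


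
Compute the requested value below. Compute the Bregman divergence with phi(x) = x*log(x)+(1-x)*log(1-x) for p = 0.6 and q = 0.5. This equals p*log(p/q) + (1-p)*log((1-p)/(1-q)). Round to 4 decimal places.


Bregman divergence with negative entropy generator:
D = p*log(p/q) + (1-p)*log((1-p)/(1-q)).
p = 0.6, q = 0.5.
p*log(p/q) = 0.6*log(0.6/0.5) = 0.109393.
(1-p)*log((1-p)/(1-q)) = 0.4*log(0.4/0.5) = -0.089257.
D = 0.109393 + -0.089257 = 0.0201

0.0201


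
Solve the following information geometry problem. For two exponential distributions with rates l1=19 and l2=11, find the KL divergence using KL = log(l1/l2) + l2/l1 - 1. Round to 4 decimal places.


KL divergence for exponential family:
KL = log(l1/l2) + l2/l1 - 1.
log(19/11) = 0.546544.
11/19 = 0.578947.
KL = 0.546544 + 0.578947 - 1 = 0.1255

0.1255


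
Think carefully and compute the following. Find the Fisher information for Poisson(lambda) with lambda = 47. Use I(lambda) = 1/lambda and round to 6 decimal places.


Fisher information for Poisson: I(lambda) = 1/lambda.
lambda = 47.
I(lambda) = 1/47 = 0.021277

0.021277


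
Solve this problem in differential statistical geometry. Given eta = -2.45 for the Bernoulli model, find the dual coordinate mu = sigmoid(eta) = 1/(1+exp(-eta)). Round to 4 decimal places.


Dual coordinate (expectation parameter) for Bernoulli:
mu = 1/(1+exp(-eta)).
eta = -2.45.
exp(-eta) = exp(2.45) = 11.588347.
mu = 1/(1+11.588347) = 0.0794

0.0794


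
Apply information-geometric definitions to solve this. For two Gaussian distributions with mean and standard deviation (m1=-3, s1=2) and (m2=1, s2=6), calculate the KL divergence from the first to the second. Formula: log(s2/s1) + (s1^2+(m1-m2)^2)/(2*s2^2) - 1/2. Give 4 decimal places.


KL divergence between normal distributions:
KL = log(s2/s1) + (s1^2 + (m1-m2)^2)/(2*s2^2) - 1/2.
log(6/2) = 1.098612.
(2^2 + (-3-1)^2)/(2*6^2) = (4 + 16)/72 = 0.277778.
KL = 1.098612 + 0.277778 - 0.5 = 0.8764

0.8764


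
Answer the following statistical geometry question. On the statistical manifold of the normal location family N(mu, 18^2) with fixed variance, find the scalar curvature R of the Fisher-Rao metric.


This family has a single free parameter, so its statistical manifold
is 1-dimensional. The Riemann curvature tensor of any 1-dimensional
Riemannian manifold vanishes identically, so R = 0.

0


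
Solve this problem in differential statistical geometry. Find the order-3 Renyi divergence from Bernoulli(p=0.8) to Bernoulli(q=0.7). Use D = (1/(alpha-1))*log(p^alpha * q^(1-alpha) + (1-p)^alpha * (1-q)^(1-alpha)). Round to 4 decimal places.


Renyi divergence of order alpha between Bernoulli distributions:
D = (1/(alpha-1))*log(p^alpha * q^(1-alpha) + (1-p)^alpha * (1-q)^(1-alpha)).
alpha = 3, p = 0.8, q = 0.7.
p^alpha * q^(1-alpha) = 0.8^3 * 0.7^-2 = 1.044898.
(1-p)^alpha * (1-q)^(1-alpha) = 0.2^3 * 0.3^-2 = 0.088889.
sum = 1.044898 + 0.088889 = 1.133787.
D = (1/2)*log(1.133787) = 0.0628

0.0628


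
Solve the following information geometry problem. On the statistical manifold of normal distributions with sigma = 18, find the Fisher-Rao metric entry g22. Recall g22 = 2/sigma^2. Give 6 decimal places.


For the 2-parameter normal family, the Fisher metric has:
  g11 = 1/sigma^2, g22 = 2/sigma^2.
sigma = 18, sigma^2 = 324.
g22 = 0.006173

0.006173


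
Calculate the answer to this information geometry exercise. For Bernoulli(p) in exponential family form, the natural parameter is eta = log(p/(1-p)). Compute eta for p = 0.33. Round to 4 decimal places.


Natural parameter for Bernoulli: eta = log(p/(1-p)).
p = 0.33, 1-p = 0.67.
p/(1-p) = 0.492537.
eta = log(0.492537) = -0.7082

-0.7082


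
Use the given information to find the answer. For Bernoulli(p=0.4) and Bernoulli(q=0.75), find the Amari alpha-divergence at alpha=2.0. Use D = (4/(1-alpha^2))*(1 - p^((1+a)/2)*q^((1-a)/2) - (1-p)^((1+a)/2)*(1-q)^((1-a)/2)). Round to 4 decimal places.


Amari alpha-divergence:
D = (4/(1-alpha^2))*(1 - p^((1+a)/2)*q^((1-a)/2) - (1-p)^((1+a)/2)*(1-q)^((1-a)/2)).
alpha = 2.0, p = 0.4, q = 0.75.
e1 = (1+alpha)/2 = 1.5, e2 = (1-alpha)/2 = -0.5.
t1 = p^e1 * q^e2 = 0.4^1.5 * 0.75^-0.5 = 0.292119.
t2 = (1-p)^e1 * (1-q)^e2 = 0.6^1.5 * 0.25^-0.5 = 0.929516.
4/(1-alpha^2) = -1.333333.
D = -1.333333*(1 - 0.292119 - 0.929516) = 0.2955

0.2955


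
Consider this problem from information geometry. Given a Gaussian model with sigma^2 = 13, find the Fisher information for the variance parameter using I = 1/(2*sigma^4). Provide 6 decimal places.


Fisher information for variance: I(sigma^2) = 1/(2*sigma^4).
sigma^2 = 13, so sigma^4 = 169.
I = 1/(2*169) = 1/338 = 0.002959

0.002959


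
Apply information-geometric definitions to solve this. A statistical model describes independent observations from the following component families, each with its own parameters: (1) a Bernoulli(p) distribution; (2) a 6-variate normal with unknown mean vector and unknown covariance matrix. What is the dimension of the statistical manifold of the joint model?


The dimension of a statistical manifold equals the number of free
(independent) real parameters of the model. For a product of independent
blocks the parameter counts add.
- Bernoulli (p): 1.
- 6-variate normal: 6 (mean) + 6*7/2 = 21 (symmetric covariance) = 27.
Total = 1 + 27 = 28.
Dimension = 28

28


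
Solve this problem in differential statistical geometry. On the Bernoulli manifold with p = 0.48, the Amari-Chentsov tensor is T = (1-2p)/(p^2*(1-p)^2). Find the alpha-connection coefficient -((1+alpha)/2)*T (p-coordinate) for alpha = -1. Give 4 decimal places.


Skewness (Amari-Chentsov) tensor: T = (1-2p)/(p^2*(1-p)^2).
p = 0.48, 1-2p = 0.04, p^2 = 0.2304, (1-p)^2 = 0.2704.
T = 0.04/(0.2304 * 0.2704) = 0.642053.
In the p-coordinate, Gamma^(alpha) = Gamma^(0) - (alpha/2)*T with Gamma^(0) = (1/2)*g'(p) = -T/2,
so Gamma^(alpha) = -((1+alpha)/2)*T.
alpha = -1, -(1+alpha)/2 = 0.0.
Gamma = 0.0 * 0.642053 = 0.0000

0.0000


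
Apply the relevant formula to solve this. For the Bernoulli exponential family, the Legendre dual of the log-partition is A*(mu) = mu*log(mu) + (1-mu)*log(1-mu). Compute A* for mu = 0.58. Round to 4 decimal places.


Legendre transform for Bernoulli:
A*(mu) = mu*log(mu) + (1-mu)*log(1-mu).
mu = 0.58, 1-mu = 0.42.
mu*log(mu) = 0.58*log(0.58) = -0.315942.
(1-mu)*log(1-mu) = 0.42*log(0.42) = -0.36435.
A* = -0.315942 + -0.36435 = -0.6803

-0.6803


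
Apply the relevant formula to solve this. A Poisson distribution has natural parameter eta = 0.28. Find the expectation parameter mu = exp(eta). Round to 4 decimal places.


Expectation parameter for Poisson exponential family:
mu = exp(eta).
eta = 0.28.
mu = exp(0.28) = 1.3231

1.3231


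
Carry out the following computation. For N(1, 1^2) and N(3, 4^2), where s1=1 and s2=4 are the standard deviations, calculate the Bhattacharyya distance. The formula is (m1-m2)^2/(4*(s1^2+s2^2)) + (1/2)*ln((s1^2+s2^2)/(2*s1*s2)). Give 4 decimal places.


Bhattacharyya distance between two Gaussians:
DB = (m1-m2)^2/(4*(s1^2+s2^2)) + (1/2)*ln((s1^2+s2^2)/(2*s1*s2)).
(m1-m2)^2 = (-2)^2 = 4.
s1^2+s2^2 = 1 + 16 = 17.
term1 = 4/68 = 0.058824.
term2 = 0.5*ln(17/8.0) = 0.376886.
DB = 0.058824 + 0.376886 = 0.4357

0.4357


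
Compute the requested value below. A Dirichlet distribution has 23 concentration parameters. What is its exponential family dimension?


Exponential family dimension calculation:
Dirichlet with 23 components has 23 natural parameters.

23


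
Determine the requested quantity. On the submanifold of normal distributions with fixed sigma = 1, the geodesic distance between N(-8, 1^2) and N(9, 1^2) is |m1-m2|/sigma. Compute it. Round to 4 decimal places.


On the fixed-variance normal subfamily, geodesic distance = |m1-m2|/sigma.
|-8 - 9| = 17.
sigma = 1.
d = 17/1 = 17.0000

17.0000


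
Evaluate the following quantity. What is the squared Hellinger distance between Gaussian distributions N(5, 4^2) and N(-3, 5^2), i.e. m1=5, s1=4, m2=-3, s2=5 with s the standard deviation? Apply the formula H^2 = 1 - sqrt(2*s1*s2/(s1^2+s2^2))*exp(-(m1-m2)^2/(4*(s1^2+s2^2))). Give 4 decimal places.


Squared Hellinger distance for Gaussians:
H^2 = 1 - sqrt(2*s1*s2/(s1^2+s2^2)) * exp(-(m1-m2)^2/(4*(s1^2+s2^2))).
s1^2 = 16, s2^2 = 25, s1^2+s2^2 = 41.
sqrt(2*4*5/(41)) = 0.98773.
(m1-m2)^2 = (8)^2 = 64.
exp(-64/(4*41)) = exp(-0.390244) = 0.676892.
H^2 = 1 - 0.98773*0.676892 = 0.3314

0.3314


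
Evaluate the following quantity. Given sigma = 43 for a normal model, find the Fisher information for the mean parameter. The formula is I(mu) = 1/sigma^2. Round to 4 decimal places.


The Fisher information for the mean of a normal distribution is I(mu) = 1/sigma^2.
sigma = 43, so sigma^2 = 1849.
I(mu) = 1/1849 = 0.0005

0.0005


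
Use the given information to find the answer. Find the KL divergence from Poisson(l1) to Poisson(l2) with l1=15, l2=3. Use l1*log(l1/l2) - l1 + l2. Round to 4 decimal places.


KL divergence for Poisson:
KL = l1*log(l1/l2) - l1 + l2.
l1 = 15, l2 = 3.
log(15/3) = 1.609438.
l1*log(l1/l2) = 15 * 1.609438 = 24.141569.
KL = 24.141569 - 15 + 3 = 12.1416

12.1416


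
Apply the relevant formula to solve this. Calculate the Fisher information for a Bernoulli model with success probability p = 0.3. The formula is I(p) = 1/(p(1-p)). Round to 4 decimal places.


For Bernoulli(p), Fisher information is I(p) = 1/(p*(1-p)).
p = 0.3, 1-p = 0.7.
p*(1-p) = 0.21.
I(p) = 1/0.21 = 4.7619

4.7619


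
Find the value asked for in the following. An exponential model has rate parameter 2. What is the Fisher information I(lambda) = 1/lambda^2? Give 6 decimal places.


Fisher information for exponential: I(lambda) = 1/lambda^2.
lambda = 2, lambda^2 = 4.
I = 1/4 = 0.250000

0.250000


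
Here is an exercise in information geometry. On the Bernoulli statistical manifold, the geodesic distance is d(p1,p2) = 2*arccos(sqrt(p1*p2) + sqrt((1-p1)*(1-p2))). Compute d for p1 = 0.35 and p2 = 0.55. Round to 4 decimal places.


Geodesic distance on Bernoulli manifold:
d(p1,p2) = 2*arccos(sqrt(p1*p2) + sqrt((1-p1)*(1-p2))).
sqrt(p1*p2) = sqrt(0.35*0.55) = 0.438748.
sqrt((1-p1)*(1-p2)) = sqrt(0.65*0.45) = 0.540833.
arg = 0.438748 + 0.540833 = 0.979581.
d = 2*arccos(0.979581) = 0.4049

0.4049


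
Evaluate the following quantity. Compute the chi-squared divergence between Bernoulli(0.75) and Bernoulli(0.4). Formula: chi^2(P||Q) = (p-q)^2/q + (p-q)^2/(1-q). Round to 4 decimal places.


Chi-squared divergence between Bernoulli distributions:
chi^2 = (p-q)^2/q + (p-q)^2/(1-q).
p = 0.75, q = 0.4, p-q = 0.35.
(p-q)^2 = 0.1225.
term1 = 0.1225/0.4 = 0.30625.
term2 = 0.1225/0.6 = 0.204167.
chi^2 = 0.30625 + 0.204167 = 0.5104

0.5104


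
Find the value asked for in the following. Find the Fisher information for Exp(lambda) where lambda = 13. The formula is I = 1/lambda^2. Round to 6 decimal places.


Fisher information for exponential: I(lambda) = 1/lambda^2.
lambda = 13, lambda^2 = 169.
I = 1/169 = 0.005917

0.005917


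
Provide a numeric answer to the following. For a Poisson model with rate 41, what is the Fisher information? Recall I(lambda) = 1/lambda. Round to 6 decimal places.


Fisher information for Poisson: I(lambda) = 1/lambda.
lambda = 41.
I(lambda) = 1/41 = 0.024390

0.024390


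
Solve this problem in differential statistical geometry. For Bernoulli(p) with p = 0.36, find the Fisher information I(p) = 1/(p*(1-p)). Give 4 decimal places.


For Bernoulli(p), Fisher information is I(p) = 1/(p*(1-p)).
p = 0.36, 1-p = 0.64.
p*(1-p) = 0.2304.
I(p) = 1/0.2304 = 4.3403

4.3403


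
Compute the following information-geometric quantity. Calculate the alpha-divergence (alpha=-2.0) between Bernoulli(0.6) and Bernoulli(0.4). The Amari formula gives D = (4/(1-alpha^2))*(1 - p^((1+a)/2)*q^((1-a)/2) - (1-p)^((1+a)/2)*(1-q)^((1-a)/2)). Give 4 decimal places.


Amari alpha-divergence:
D = (4/(1-alpha^2))*(1 - p^((1+a)/2)*q^((1-a)/2) - (1-p)^((1+a)/2)*(1-q)^((1-a)/2)).
alpha = -2.0, p = 0.6, q = 0.4.
e1 = (1+alpha)/2 = -0.5, e2 = (1-alpha)/2 = 1.5.
t1 = p^e1 * q^e2 = 0.6^-0.5 * 0.4^1.5 = 0.326599.
t2 = (1-p)^e1 * (1-q)^e2 = 0.4^-0.5 * 0.6^1.5 = 0.734847.
4/(1-alpha^2) = -1.333333.
D = -1.333333*(1 - 0.326599 - 0.734847) = 0.0819

0.0819


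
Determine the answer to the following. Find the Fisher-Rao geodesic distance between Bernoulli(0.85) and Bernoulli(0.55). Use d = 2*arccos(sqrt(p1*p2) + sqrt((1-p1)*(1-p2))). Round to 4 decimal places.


Geodesic distance on Bernoulli manifold:
d(p1,p2) = 2*arccos(sqrt(p1*p2) + sqrt((1-p1)*(1-p2))).
sqrt(p1*p2) = sqrt(0.85*0.55) = 0.68374.
sqrt((1-p1)*(1-p2)) = sqrt(0.15*0.45) = 0.259808.
arg = 0.68374 + 0.259808 = 0.943547.
d = 2*arccos(0.943547) = 0.6752

0.6752


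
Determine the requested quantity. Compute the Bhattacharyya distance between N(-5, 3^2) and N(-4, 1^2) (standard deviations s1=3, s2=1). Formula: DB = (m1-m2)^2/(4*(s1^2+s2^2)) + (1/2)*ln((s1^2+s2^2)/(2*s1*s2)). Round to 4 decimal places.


Bhattacharyya distance between two Gaussians:
DB = (m1-m2)^2/(4*(s1^2+s2^2)) + (1/2)*ln((s1^2+s2^2)/(2*s1*s2)).
(m1-m2)^2 = (-1)^2 = 1.
s1^2+s2^2 = 9 + 1 = 10.
term1 = 1/40 = 0.025.
term2 = 0.5*ln(10/6.0) = 0.255413.
DB = 0.025 + 0.255413 = 0.2804

0.2804


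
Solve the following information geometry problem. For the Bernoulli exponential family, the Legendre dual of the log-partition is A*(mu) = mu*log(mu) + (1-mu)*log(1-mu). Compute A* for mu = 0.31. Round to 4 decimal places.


Legendre transform for Bernoulli:
A*(mu) = mu*log(mu) + (1-mu)*log(1-mu).
mu = 0.31, 1-mu = 0.69.
mu*log(mu) = 0.31*log(0.31) = -0.363067.
(1-mu)*log(1-mu) = 0.69*log(0.69) = -0.256034.
A* = -0.363067 + -0.256034 = -0.6191

-0.6191


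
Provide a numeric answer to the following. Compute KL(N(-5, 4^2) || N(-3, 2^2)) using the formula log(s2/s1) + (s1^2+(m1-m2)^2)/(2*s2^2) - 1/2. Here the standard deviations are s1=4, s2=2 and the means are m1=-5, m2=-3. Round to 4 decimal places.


KL divergence between normal distributions:
KL = log(s2/s1) + (s1^2 + (m1-m2)^2)/(2*s2^2) - 1/2.
log(2/4) = -0.693147.
(4^2 + (-5--3)^2)/(2*2^2) = (16 + 4)/8 = 2.5.
KL = -0.693147 + 2.5 - 0.5 = 1.3069

1.3069


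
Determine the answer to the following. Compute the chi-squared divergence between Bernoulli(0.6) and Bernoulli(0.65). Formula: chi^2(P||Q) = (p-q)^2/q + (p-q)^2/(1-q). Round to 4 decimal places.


Chi-squared divergence between Bernoulli distributions:
chi^2 = (p-q)^2/q + (p-q)^2/(1-q).
p = 0.6, q = 0.65, p-q = -0.05.
(p-q)^2 = 0.0025.
term1 = 0.0025/0.65 = 0.003846.
term2 = 0.0025/0.35 = 0.007143.
chi^2 = 0.003846 + 0.007143 = 0.0110

0.0110


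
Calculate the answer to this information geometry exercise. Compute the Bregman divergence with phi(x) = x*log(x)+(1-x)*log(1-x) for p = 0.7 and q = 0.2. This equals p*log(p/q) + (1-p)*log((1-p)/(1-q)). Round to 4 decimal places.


Bregman divergence with negative entropy generator:
D = p*log(p/q) + (1-p)*log((1-p)/(1-q)).
p = 0.7, q = 0.2.
p*log(p/q) = 0.7*log(0.7/0.2) = 0.876934.
(1-p)*log((1-p)/(1-q)) = 0.3*log(0.3/0.8) = -0.294249.
D = 0.876934 + -0.294249 = 0.5827

0.5827


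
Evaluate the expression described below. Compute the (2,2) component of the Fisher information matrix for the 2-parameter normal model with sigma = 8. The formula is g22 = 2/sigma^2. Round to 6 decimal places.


For the 2-parameter normal family, the Fisher metric has:
  g11 = 1/sigma^2, g22 = 2/sigma^2.
sigma = 8, sigma^2 = 64.
g22 = 0.031250

0.031250


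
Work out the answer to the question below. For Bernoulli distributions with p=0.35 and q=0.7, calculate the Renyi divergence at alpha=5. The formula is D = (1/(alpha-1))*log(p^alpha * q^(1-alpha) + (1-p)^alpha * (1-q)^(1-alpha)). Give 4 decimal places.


Renyi divergence of order alpha between Bernoulli distributions:
D = (1/(alpha-1))*log(p^alpha * q^(1-alpha) + (1-p)^alpha * (1-q)^(1-alpha)).
alpha = 5, p = 0.35, q = 0.7.
p^alpha * q^(1-alpha) = 0.35^5 * 0.7^-4 = 0.021875.
(1-p)^alpha * (1-q)^(1-alpha) = 0.65^5 * 0.3^-4 = 14.324576.
sum = 0.021875 + 14.324576 = 14.346451.
D = (1/4)*log(14.346451) = 0.6659

0.6659


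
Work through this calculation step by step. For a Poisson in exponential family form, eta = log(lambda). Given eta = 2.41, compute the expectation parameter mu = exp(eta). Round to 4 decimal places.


Expectation parameter for Poisson exponential family:
mu = exp(eta).
eta = 2.41.
mu = exp(2.41) = 11.1340

11.1340


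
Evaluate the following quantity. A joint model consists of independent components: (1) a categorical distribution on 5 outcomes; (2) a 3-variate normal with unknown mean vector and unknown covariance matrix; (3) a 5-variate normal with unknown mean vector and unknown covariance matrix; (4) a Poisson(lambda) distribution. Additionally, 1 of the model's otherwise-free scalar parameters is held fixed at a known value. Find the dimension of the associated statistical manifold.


The dimension of a statistical manifold equals the number of free
(independent) real parameters of the model. For a product of independent
blocks the parameter counts add.
- categorical on 5 outcomes (probabilities sum to 1): 5-1 = 4.
- 3-variate normal: 3 (mean) + 3*4/2 = 6 (symmetric covariance) = 9.
- 5-variate normal: 5 (mean) + 5*6/2 = 15 (symmetric covariance) = 20.
- Poisson (lambda): 1.
Total = 4 + 9 + 20 + 1 = 34.
1 parameter(s) fixed at known values: 34 - 1 = 33.
Dimension = 33

33


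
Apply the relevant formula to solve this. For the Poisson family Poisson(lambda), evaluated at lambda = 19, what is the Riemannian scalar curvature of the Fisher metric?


This family has a single free parameter, so its statistical manifold
is 1-dimensional. The Riemann curvature tensor of any 1-dimensional
Riemannian manifold vanishes identically, so R = 0.

0


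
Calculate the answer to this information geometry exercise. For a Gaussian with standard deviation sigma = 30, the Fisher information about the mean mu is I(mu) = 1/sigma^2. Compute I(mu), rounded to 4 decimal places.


The Fisher information for the mean of a normal distribution is I(mu) = 1/sigma^2.
sigma = 30, so sigma^2 = 900.
I(mu) = 1/900 = 0.0011

0.0011


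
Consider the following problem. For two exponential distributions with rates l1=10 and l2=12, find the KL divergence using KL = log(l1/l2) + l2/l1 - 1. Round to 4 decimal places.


KL divergence for exponential family:
KL = log(l1/l2) + l2/l1 - 1.
log(10/12) = -0.182322.
12/10 = 1.2.
KL = -0.182322 + 1.2 - 1 = 0.0177

0.0177


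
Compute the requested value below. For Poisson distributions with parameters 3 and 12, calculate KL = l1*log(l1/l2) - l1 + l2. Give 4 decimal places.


KL divergence for Poisson:
KL = l1*log(l1/l2) - l1 + l2.
l1 = 3, l2 = 12.
log(3/12) = -1.386294.
l1*log(l1/l2) = 3 * -1.386294 = -4.158883.
KL = -4.158883 - 3 + 12 = 4.8411

4.8411


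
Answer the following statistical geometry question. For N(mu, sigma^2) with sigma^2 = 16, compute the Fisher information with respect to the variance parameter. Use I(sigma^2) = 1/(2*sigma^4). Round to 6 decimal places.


Fisher information for variance: I(sigma^2) = 1/(2*sigma^4).
sigma^2 = 16, so sigma^4 = 256.
I = 1/(2*256) = 1/512 = 0.001953

0.001953


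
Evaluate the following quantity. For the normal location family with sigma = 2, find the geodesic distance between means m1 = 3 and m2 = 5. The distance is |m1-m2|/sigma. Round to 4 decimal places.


On the fixed-variance normal subfamily, geodesic distance = |m1-m2|/sigma.
|3 - 5| = 2.
sigma = 2.
d = 2/2 = 1.0000

1.0000


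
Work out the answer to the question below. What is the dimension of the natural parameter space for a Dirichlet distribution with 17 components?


Exponential family dimension calculation:
Dirichlet with 17 components has 17 natural parameters.

17


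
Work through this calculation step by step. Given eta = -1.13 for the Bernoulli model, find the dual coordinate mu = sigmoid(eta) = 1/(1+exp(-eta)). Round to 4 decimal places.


Dual coordinate (expectation parameter) for Bernoulli:
mu = 1/(1+exp(-eta)).
eta = -1.13.
exp(-eta) = exp(1.13) = 3.095657.
mu = 1/(1+3.095657) = 0.2442

0.2442


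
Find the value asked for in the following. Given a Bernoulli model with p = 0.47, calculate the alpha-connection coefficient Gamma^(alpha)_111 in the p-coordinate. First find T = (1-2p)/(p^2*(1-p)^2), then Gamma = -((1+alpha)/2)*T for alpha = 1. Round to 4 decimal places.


Skewness (Amari-Chentsov) tensor: T = (1-2p)/(p^2*(1-p)^2).
p = 0.47, 1-2p = 0.06, p^2 = 0.2209, (1-p)^2 = 0.2809.
T = 0.06/(0.2209 * 0.2809) = 0.96695.
In the p-coordinate, Gamma^(alpha) = Gamma^(0) - (alpha/2)*T with Gamma^(0) = (1/2)*g'(p) = -T/2,
so Gamma^(alpha) = -((1+alpha)/2)*T.
alpha = 1, -(1+alpha)/2 = -1.0.
Gamma = -1.0 * 0.96695 = -0.9669

-0.9669


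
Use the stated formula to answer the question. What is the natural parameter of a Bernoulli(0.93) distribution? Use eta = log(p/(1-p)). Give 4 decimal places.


Natural parameter for Bernoulli: eta = log(p/(1-p)).
p = 0.93, 1-p = 0.07.
p/(1-p) = 13.285714.
eta = log(13.285714) = 2.5867

2.5867


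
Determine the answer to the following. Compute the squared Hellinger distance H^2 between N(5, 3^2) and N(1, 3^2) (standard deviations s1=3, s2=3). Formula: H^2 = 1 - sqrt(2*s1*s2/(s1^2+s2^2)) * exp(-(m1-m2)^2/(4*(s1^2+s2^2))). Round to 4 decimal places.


Squared Hellinger distance for Gaussians:
H^2 = 1 - sqrt(2*s1*s2/(s1^2+s2^2)) * exp(-(m1-m2)^2/(4*(s1^2+s2^2))).
s1^2 = 9, s2^2 = 9, s1^2+s2^2 = 18.
sqrt(2*3*3/(18)) = 1.0.
(m1-m2)^2 = (4)^2 = 16.
exp(-16/(4*18)) = exp(-0.222222) = 0.800737.
H^2 = 1 - 1.0*0.800737 = 0.1993

0.1993


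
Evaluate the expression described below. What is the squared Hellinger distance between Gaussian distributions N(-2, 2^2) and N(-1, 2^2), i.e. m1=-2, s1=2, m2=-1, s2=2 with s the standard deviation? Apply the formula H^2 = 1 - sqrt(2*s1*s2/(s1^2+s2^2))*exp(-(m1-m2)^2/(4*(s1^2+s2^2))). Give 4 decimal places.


Squared Hellinger distance for Gaussians:
H^2 = 1 - sqrt(2*s1*s2/(s1^2+s2^2)) * exp(-(m1-m2)^2/(4*(s1^2+s2^2))).
s1^2 = 4, s2^2 = 4, s1^2+s2^2 = 8.
sqrt(2*2*2/(8)) = 1.0.
(m1-m2)^2 = (-1)^2 = 1.
exp(-1/(4*8)) = exp(-0.03125) = 0.969233.
H^2 = 1 - 1.0*0.969233 = 0.0308

0.0308


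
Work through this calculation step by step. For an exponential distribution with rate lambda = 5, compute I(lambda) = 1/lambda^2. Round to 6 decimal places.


Fisher information for exponential: I(lambda) = 1/lambda^2.
lambda = 5, lambda^2 = 25.
I = 1/25 = 0.040000

0.040000


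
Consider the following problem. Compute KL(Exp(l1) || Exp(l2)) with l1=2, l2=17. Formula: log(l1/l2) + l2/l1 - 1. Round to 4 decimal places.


KL divergence for exponential family:
KL = log(l1/l2) + l2/l1 - 1.
log(2/17) = -2.140066.
17/2 = 8.5.
KL = -2.140066 + 8.5 - 1 = 5.3599

5.3599


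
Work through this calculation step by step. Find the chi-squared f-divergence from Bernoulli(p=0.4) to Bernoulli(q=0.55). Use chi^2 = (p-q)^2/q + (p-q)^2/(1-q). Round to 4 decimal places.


Chi-squared divergence between Bernoulli distributions:
chi^2 = (p-q)^2/q + (p-q)^2/(1-q).
p = 0.4, q = 0.55, p-q = -0.15.
(p-q)^2 = 0.0225.
term1 = 0.0225/0.55 = 0.040909.
term2 = 0.0225/0.45 = 0.05.
chi^2 = 0.040909 + 0.05 = 0.0909

0.0909


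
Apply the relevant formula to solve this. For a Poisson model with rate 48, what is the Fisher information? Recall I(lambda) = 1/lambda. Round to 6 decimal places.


Fisher information for Poisson: I(lambda) = 1/lambda.
lambda = 48.
I(lambda) = 1/48 = 0.020833

0.020833


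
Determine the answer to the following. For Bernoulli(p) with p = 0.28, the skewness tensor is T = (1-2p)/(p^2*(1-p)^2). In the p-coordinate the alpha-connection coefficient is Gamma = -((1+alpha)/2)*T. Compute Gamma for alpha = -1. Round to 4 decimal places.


Skewness (Amari-Chentsov) tensor: T = (1-2p)/(p^2*(1-p)^2).
p = 0.28, 1-2p = 0.44, p^2 = 0.0784, (1-p)^2 = 0.5184.
T = 0.44/(0.0784 * 0.5184) = 10.82609.
In the p-coordinate, Gamma^(alpha) = Gamma^(0) - (alpha/2)*T with Gamma^(0) = (1/2)*g'(p) = -T/2,
so Gamma^(alpha) = -((1+alpha)/2)*T.
alpha = -1, -(1+alpha)/2 = 0.0.
Gamma = 0.0 * 10.82609 = 0.0000

0.0000


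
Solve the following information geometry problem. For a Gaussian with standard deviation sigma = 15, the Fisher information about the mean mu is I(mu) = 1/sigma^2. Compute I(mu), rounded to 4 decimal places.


The Fisher information for the mean of a normal distribution is I(mu) = 1/sigma^2.
sigma = 15, so sigma^2 = 225.
I(mu) = 1/225 = 0.0044

0.0044


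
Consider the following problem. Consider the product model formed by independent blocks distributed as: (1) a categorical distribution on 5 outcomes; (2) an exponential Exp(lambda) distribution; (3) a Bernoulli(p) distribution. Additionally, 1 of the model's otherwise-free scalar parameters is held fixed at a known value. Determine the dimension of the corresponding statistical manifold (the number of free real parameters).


The dimension of a statistical manifold equals the number of free
(independent) real parameters of the model. For a product of independent
blocks the parameter counts add.
- categorical on 5 outcomes (probabilities sum to 1): 5-1 = 4.
- exponential (lambda): 1.
- Bernoulli (p): 1.
Total = 4 + 1 + 1 = 6.
1 parameter(s) fixed at known values: 6 - 1 = 5.
Dimension = 5

5


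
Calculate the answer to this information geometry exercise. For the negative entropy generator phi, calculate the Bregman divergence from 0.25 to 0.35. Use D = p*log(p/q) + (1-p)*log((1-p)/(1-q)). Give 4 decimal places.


Bregman divergence with negative entropy generator:
D = p*log(p/q) + (1-p)*log((1-p)/(1-q)).
p = 0.25, q = 0.35.
p*log(p/q) = 0.25*log(0.25/0.35) = -0.084118.
(1-p)*log((1-p)/(1-q)) = 0.75*log(0.75/0.65) = 0.107326.
D = -0.084118 + 0.107326 = 0.0232

0.0232


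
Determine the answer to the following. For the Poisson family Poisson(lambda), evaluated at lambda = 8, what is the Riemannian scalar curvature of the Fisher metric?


This family has a single free parameter, so its statistical manifold
is 1-dimensional. The Riemann curvature tensor of any 1-dimensional
Riemannian manifold vanishes identically, so R = 0.

0
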